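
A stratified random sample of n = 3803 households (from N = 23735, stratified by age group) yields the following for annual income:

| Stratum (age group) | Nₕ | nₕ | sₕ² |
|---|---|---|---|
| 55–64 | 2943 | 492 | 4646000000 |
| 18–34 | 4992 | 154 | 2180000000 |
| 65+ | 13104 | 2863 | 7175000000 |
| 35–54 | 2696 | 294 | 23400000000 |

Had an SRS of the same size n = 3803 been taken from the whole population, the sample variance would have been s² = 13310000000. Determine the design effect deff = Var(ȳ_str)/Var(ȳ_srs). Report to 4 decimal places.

0.7620

Var(ȳ_str) = Σ Wₕ²(1−fₕ)sₕ²/nₕ with Wₕ = Nₕ/23735:
  55–64: (2943/23735)²·(1−492/2943)·4646000000/492 = 120911.94
  18–34: (4992/23735)²·(1−154/4992)·2180000000/154 = 606872.9
  65+: (13104/23735)²·(1−2863/13104)·7175000000/2863 = 596991.76
  35–54: (2696/23735)²·(1−294/2696)·23400000000/294 = 914919.63
  → Var(ȳ_str) = 2.2396962 × 10^6.
Var(ȳ_srs) = (1 − 3803/23735)·13310000000/3803 = 2.9390933 × 10^6.
deff = (2.2396962 × 10^6) / (2.9390933 × 10^6) = 0.7620.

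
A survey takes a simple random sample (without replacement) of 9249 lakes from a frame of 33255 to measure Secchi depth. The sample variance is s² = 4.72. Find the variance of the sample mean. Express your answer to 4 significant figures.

3.684 × 10^-4

Under SRS without replacement, Var(ȳ) = (1 − f)·s²/n with f = n/N = 9249/33255 = 0.27812359.
Var(ȳ) = (1 − 0.27812359)·4.72/9249 = 0.72187641·5.1032544 × 10^-4 = 3.683919 × 10^-4.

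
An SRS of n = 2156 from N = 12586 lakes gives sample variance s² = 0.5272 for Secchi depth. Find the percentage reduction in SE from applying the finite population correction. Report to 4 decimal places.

8.9671

f = n/N = 2156/12586 = 0.17130145.
SE_no-fpc = √(s²/n) = 0.015637356; SE_fpc = √((1−f)s²/n) = 0.014235136.
Ratio = √(1−f) = 0.91032882. Reduction = 100·(1 − 0.91032882) = 8.9671%.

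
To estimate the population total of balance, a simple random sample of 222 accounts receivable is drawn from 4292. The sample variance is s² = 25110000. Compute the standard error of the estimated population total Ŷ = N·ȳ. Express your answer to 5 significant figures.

Var(Ŷ) = N²·Var(ȳ) = N²·(1 − n/N)·s²/n.
f = 222/4292 = 0.05172414; Var(ȳ) = 0.94827586·25110000/222 = 107257.69.
Var(Ŷ) = 4292² · 107257.69 = 1.9758222 × 10^12.
SE(Ŷ) = √(1.9758222 × 10^12) = 1.4056 × 10^6.

1.4056 × 10^6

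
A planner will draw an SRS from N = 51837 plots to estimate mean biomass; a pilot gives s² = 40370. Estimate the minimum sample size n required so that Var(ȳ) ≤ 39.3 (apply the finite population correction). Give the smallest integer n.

Without fpc, n₀ = s²/D = 40370/39.3 = 1027.2265.
With fpc, (1 − n/N)·s²/n ≤ D requires n ≥ n₀/(1 + n₀/N) = 1027.2265/(1 + 1027.2265/51837) = 1007.2660.
Rounding up, n = 1008.

1008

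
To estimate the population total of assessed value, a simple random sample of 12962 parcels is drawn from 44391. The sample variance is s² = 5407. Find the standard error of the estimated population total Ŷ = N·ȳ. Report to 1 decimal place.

24124.3

Var(Ŷ) = N²·Var(ȳ) = N²·(1 − n/N)·s²/n.
f = 12962/44391 = 0.29199613; Var(ȳ) = 0.70800387·5407/12962 = 0.29533845.
Var(Ŷ) = 44391² · 0.29533845 = 5.819824 × 10^8.
SE(Ŷ) = √(5.819824 × 10^8) = 24124.3.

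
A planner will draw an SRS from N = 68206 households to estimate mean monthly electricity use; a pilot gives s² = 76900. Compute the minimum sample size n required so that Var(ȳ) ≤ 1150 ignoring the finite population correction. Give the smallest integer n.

67

Without fpc, n₀ = s²/D = 76900/1150 = 66.8696.
Rounding up, n = 67.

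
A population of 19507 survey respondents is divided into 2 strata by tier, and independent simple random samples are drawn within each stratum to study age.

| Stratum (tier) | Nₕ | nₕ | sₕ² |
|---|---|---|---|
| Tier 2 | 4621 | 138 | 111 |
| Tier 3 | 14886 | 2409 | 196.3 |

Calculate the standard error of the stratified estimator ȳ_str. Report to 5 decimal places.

0.28907

Var(ȳ_str) = Σₕ Wₕ²(1 − fₕ)sₕ²/nₕ with Wₕ = Nₕ/N, N = 19507.
Tier 2: Wₕ = 0.23688932; term = 0.23688932²·(1 − 0.02986367)·111/138 = 0.043789263.
Tier 3: Wₕ = 0.76311068; term = 0.76311068²·(1 − 0.16182991)·196.3/2409 = 0.039773217.
Sum = 0.08356248.
SE = √(0.08356248) = 0.28907.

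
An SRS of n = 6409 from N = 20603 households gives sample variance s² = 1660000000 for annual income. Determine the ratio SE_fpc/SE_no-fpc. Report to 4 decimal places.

0.8300

f = n/N = 6409/20603 = 0.31107120.
SE_no-fpc = √(s²/n) = 508.931; SE_fpc = √((1−f)s²/n) = 422.42156.
Ratio = √(1−f) = 0.83001735.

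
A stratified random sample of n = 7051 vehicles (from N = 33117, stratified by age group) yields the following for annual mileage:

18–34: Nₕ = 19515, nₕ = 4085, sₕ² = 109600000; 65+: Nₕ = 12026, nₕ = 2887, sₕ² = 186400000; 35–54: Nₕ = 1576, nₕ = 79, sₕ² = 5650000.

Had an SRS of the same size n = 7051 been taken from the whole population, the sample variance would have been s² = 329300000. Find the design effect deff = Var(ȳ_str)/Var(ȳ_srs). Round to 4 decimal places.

Var(ȳ_str) = Σ Wₕ²(1−fₕ)sₕ²/nₕ with Wₕ = Nₕ/33117:
  18–34: (19515/33117)²·(1−4085/19515)·109600000/4085 = 7366.3271
  65+: (12026/33117)²·(1−2887/12026)·186400000/2887 = 6470.1899
  35–54: (1576/33117)²·(1−79/1576)·5650000/79 = 153.84996
  → Var(ȳ_str) = 13990.367.
Var(ȳ_srs) = (1 − 7051/33117)·329300000/7051 = 36759.062.
deff = 13990.367 / 36759.062 = 0.3806.

0.3806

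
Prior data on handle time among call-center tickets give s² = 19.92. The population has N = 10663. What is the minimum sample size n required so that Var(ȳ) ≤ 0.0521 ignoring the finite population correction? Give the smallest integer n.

383

Without fpc, n₀ = s²/D = 19.92/0.0521 = 382.3417.
Rounding up, n = 383.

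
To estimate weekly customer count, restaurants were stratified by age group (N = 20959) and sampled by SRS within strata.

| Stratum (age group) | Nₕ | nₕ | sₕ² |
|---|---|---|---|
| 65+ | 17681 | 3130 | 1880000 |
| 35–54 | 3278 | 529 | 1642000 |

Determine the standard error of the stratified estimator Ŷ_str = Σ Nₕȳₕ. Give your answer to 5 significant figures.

427200

Var(Ŷ_str) = Σₕ Nₕ²(1 − fₕ)sₕ²/nₕ.
65+: 17681²·(1 − 3130/17681)·1880000/3130 = 1.5453013 × 10^11.
35–54: 3278²·(1 − 529/3278)·1642000/529 = 2.7970561 × 10^10.
Sum = 1.8250069 × 10^11.
SE = √(1.8250069 × 10^11) = 427200.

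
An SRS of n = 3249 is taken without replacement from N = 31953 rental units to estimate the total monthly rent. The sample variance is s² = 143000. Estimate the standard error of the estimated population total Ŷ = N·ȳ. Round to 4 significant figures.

Var(Ŷ) = N²·Var(ȳ) = N²·(1 − n/N)·s²/n.
f = 3249/31953 = 0.10168059; Var(ȳ) = 0.89831941·143000/3249 = 39.538219.
Var(Ŷ) = 31953² · 39.538219 = 4.0368293 × 10^10.
SE(Ŷ) = √(4.0368293 × 10^10) = 200900.

200900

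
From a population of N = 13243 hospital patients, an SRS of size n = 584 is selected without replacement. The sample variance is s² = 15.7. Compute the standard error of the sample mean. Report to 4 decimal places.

0.1603

Under SRS without replacement, Var(ȳ) = (1 − f)·s²/n with f = n/N = 584/13243 = 0.04409877.
Var(ȳ) = (1 − 0.04409877)·15.7/584 = 0.95590123·0.026883562 = 0.02569803.
SE(ȳ) = √(0.02569803) = 0.1603.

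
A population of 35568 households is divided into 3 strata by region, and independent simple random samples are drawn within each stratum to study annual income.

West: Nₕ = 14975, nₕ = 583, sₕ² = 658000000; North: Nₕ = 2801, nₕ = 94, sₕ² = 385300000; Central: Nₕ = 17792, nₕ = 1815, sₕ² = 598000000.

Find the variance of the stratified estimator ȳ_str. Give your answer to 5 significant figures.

290880

Var(ȳ_str) = Σₕ Wₕ²(1 − fₕ)sₕ²/nₕ with Wₕ = Nₕ/N, N = 35568.
West: Wₕ = 0.42102452; term = 0.42102452²·(1 − 0.03893155)·658000000/583 = 192276.6.
North: Wₕ = 0.07875056; term = 0.07875056²·(1 − 0.03355944)·385300000/94 = 24567.085.
Central: Wₕ = 0.50022492; term = 0.50022492²·(1 − 0.10201214)·598000000/1815 = 74033.055.
Sum = 290876.74.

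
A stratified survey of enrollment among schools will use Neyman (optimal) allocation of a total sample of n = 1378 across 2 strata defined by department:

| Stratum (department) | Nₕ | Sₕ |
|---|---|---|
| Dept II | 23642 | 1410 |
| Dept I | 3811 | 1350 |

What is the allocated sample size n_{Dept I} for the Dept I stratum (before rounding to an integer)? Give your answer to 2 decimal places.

Neyman allocation: nₕ = n·NₕSₕ / Σⱼ NⱼSⱼ.
Σ NⱼSⱼ = 23642·1410 + 3811·1350 = 3.848007 × 10^7.
n_{Dept I} = 1378·3811·1350 / (3.848007 × 10^7) = 184.24.

184.24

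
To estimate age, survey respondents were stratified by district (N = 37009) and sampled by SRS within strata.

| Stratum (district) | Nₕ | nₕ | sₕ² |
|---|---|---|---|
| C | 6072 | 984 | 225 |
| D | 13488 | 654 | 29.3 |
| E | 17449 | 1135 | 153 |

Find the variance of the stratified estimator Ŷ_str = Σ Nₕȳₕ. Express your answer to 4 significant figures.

Var(Ŷ_str) = Σₕ Nₕ²(1 − fₕ)sₕ²/nₕ.
C: 6072²·(1 − 984/6072)·225/984 = 7.0642537 × 10^6.
D: 13488²·(1 − 654/13488)·29.3/654 = 7.7553154 × 10^6.
E: 17449²·(1 − 1135/17449)·153/1135 = 3.8373072 × 10^7.
Sum = 5.3192641 × 10^7.

5.319 × 10^7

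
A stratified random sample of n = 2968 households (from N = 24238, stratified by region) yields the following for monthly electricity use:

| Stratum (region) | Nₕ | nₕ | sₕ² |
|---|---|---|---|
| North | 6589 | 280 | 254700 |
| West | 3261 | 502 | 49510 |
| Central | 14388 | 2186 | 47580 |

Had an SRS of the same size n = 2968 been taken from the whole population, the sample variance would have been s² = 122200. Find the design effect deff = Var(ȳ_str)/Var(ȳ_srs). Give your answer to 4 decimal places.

2.0033

Var(ȳ_str) = Σ Wₕ²(1−fₕ)sₕ²/nₕ with Wₕ = Nₕ/24238:
  North: (6589/24238)²·(1−280/6589)·254700/280 = 64.366128
  West: (3261/24238)²·(1−502/3261)·49510/502 = 1.5104215
  Central: (14388/24238)²·(1−2186/14388)·47580/2186 = 6.5044738
  → Var(ȳ_str) = 72.381023.
Var(ȳ_srs) = (1 − 2968/24238)·122200/2968 = 36.130837.
deff = 72.381023 / 36.130837 = 2.0033.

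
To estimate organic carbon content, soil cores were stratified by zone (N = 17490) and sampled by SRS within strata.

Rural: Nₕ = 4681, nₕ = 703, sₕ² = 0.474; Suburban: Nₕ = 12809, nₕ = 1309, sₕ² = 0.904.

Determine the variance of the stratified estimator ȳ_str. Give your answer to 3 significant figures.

Var(ȳ_str) = Σₕ Wₕ²(1 − fₕ)sₕ²/nₕ with Wₕ = Nₕ/N, N = 17490.
Rural: Wₕ = 0.26763865; term = 0.26763865²·(1 − 0.15018159)·0.474/703 = 4.104373 × 10^-5.
Suburban: Wₕ = 0.73236135; term = 0.73236135²·(1 − 0.10219377)·0.904/1309 = 3.3255404 × 10^-4.
Sum = 3.7359777 × 10^-4.

3.74 × 10^-4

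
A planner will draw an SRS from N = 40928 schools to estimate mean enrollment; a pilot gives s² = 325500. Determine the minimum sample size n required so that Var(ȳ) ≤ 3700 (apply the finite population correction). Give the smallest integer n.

88

Without fpc, n₀ = s²/D = 325500/3700 = 87.9730.
With fpc, (1 − n/N)·s²/n ≤ D requires n ≥ n₀/(1 + n₀/N) = 87.9730/(1 + 87.9730/40928) = 87.7843.
Rounding up, n = 88.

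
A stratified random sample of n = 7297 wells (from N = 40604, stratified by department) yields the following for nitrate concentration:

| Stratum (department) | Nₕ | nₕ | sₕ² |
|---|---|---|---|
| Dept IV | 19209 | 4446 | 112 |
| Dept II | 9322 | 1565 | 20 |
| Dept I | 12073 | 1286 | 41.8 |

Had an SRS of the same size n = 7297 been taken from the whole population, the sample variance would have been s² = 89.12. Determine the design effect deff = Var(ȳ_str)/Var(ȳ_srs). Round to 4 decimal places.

0.7447

Var(ȳ_str) = Σ Wₕ²(1−fₕ)sₕ²/nₕ with Wₕ = Nₕ/40604:
  Dept IV: (19209/40604)²·(1−4446/19209)·112/4446 = 0.0043330161
  Dept II: (9322/40604)²·(1−1565/9322)·20/1565 = 5.6050683 × 10^-4
  Dept I: (12073/40604)²·(1−1286/12073)·41.8/1286 = 0.0025675183
  → Var(ȳ_str) = 0.0074610412.
Var(ȳ_srs) = (1 − 7297/40604)·89.12/7297 = 0.010018381.
deff = 0.0074610412 / 0.010018381 = 0.7447.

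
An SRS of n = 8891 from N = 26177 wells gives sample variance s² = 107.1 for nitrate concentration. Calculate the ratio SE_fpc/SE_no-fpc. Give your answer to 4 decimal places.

f = n/N = 8891/26177 = 0.33964931.
SE_no-fpc = √(s²/n) = 0.10975377; SE_fpc = √((1−f)s²/n) = 0.089188066.
Ratio = √(1−f) = 0.81261965.

0.8126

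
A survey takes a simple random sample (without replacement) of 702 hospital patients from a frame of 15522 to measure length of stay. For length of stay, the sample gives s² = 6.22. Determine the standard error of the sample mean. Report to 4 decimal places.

0.0920

Under SRS without replacement, Var(ȳ) = (1 − f)·s²/n with f = n/N = 702/15522 = 0.04522613.
Var(ȳ) = (1 − 0.04522613)·6.22/702 = 0.95477387·0.0088603989 = 0.0084596773.
SE(ȳ) = √(0.0084596773) = 0.0920.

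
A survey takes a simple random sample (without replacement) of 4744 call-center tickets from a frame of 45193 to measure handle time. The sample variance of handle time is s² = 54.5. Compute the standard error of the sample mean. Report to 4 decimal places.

0.1014

Under SRS without replacement, Var(ȳ) = (1 − f)·s²/n with f = n/N = 4744/45193 = 0.10497201.
Var(ȳ) = (1 − 0.10497201)·54.5/4744 = 0.89502799·0.011488196 = 0.010282257.
SE(ȳ) = √(0.010282257) = 0.1014.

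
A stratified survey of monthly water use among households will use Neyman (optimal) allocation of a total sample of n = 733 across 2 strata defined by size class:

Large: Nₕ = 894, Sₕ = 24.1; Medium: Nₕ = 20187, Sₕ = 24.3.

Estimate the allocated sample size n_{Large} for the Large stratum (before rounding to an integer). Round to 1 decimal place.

Neyman allocation: nₕ = n·NₕSₕ / Σⱼ NⱼSⱼ.
Σ NⱼSⱼ = 894·24.1 + 20187·24.3 = 512089.5.
n_{Large} = 733·894·24.1 / 512089.5 = 30.8.

30.8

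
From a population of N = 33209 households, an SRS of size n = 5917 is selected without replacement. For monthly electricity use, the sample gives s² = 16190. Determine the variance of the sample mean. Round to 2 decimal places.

Under SRS without replacement, Var(ȳ) = (1 − f)·s²/n with f = n/N = 5917/33209 = 0.17817459.
Var(ȳ) = (1 − 0.17817459)·16190/5917 = 0.82182541·2.7361839 = 2.2486654.

2.25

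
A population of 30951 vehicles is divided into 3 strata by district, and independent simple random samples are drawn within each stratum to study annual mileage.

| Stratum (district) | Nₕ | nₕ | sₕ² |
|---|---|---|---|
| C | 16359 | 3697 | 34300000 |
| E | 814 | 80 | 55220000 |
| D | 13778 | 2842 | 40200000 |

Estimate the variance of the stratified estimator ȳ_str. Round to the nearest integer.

Var(ȳ_str) = Σₕ Wₕ²(1 − fₕ)sₕ²/nₕ with Wₕ = Nₕ/N, N = 30951.
C: Wₕ = 0.52854512; term = 0.52854512²·(1 − 0.22599181)·34300000/3697 = 2006.1082.
E: Wₕ = 0.02629963; term = 0.02629963²·(1 − 0.09828010)·55220000/80 = 430.50432.
D: Wₕ = 0.44515525; term = 0.44515525²·(1 − 0.20627087)·40200000/2842 = 2224.8324.
Sum = 4661.4449.

4661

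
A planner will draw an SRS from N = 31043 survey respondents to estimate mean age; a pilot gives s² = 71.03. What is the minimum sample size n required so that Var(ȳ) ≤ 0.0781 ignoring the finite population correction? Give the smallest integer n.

Without fpc, n₀ = s²/D = 71.03/0.0781 = 909.4750.
Rounding up, n = 910.

910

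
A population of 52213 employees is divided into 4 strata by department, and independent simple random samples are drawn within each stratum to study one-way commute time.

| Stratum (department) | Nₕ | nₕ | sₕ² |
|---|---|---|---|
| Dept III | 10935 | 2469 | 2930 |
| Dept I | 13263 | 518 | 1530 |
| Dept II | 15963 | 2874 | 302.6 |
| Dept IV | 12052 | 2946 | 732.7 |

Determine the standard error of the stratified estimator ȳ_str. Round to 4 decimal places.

Var(ȳ_str) = Σₕ Wₕ²(1 − fₕ)sₕ²/nₕ with Wₕ = Nₕ/N, N = 52213.
Dept III: Wₕ = 0.20943060; term = 0.20943060²·(1 − 0.22578875)·2930/2469 = 0.040298259.
Dept I: Wₕ = 0.25401720; term = 0.25401720²·(1 − 0.03905602)·1530/518 = 0.18314117.
Dept II: Wₕ = 0.30572846; term = 0.30572846²·(1 − 0.18004135)·302.6/2874 = 0.0080694855.
Dept IV: Wₕ = 0.23082374; term = 0.23082374²·(1 − 0.24444076)·732.7/2946 = 0.010012048.
Sum = 0.24152096.
SE = √(0.24152096) = 0.4914.

0.4914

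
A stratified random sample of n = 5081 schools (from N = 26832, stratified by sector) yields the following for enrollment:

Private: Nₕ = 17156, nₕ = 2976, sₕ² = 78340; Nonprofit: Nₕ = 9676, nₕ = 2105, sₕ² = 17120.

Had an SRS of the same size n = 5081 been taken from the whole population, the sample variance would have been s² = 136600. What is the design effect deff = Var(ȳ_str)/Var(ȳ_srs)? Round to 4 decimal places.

0.4461

Var(ȳ_str) = Σ Wₕ²(1−fₕ)sₕ²/nₕ with Wₕ = Nₕ/26832:
  Private: (17156/26832)²·(1−2976/17156)·78340/2976 = 8.8948129
  Nonprofit: (9676/26832)²·(1−2105/9676)·17120/2105 = 0.82755082
  → Var(ȳ_str) = 9.7223637.
Var(ȳ_srs) = (1 − 5081/26832)·136600/5081 = 21.793535.
deff = 9.7223637 / 21.793535 = 0.4461.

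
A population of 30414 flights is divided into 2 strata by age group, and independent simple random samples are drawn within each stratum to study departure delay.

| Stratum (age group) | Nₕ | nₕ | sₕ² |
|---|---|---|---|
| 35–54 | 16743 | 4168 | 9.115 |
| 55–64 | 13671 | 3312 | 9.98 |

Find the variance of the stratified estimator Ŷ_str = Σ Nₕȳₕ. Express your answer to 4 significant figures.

887200

Var(Ŷ_str) = Σₕ Nₕ²(1 − fₕ)sₕ²/nₕ.
35–54: 16743²·(1 − 4168/16743)·9.115/4168 = 460437.02.
55–64: 13671²·(1 − 3312/13671)·9.98/3312 = 426735.06.
Sum = 887172.08.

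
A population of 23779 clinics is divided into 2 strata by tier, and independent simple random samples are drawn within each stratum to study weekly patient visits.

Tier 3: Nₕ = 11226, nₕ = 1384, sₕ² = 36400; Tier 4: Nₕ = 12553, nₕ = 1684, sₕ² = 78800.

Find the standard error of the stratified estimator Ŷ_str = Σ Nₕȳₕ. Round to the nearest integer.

96386

Var(Ŷ_str) = Σₕ Nₕ²(1 − fₕ)sₕ²/nₕ.
Tier 3: 11226²·(1 − 1384/11226)·36400/1384 = 2.9058533 × 10^9.
Tier 4: 12553²·(1 − 1684/12553)·78800/1684 = 6.384417 × 10^9.
Sum = 9.2902703 × 10^9.
SE = √(9.2902703 × 10^9) = 96386.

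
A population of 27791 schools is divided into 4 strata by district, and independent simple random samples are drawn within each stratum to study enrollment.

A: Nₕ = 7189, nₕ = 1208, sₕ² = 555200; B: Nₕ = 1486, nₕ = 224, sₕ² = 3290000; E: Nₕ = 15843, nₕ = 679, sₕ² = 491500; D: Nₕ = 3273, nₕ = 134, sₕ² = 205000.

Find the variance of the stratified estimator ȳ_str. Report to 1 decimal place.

Var(ȳ_str) = Σₕ Wₕ²(1 − fₕ)sₕ²/nₕ with Wₕ = Nₕ/N, N = 27791.
A: Wₕ = 0.25868087; term = 0.25868087²·(1 − 0.16803450)·555200/1208 = 25.586829.
B: Wₕ = 0.05347055; term = 0.05347055²·(1 − 0.15074024)·3290000/224 = 35.662985.
E: Wₕ = 0.57007664; term = 0.57007664²·(1 − 0.04285804)·491500/679 = 225.16278.
D: Wₕ = 0.11777194; term = 0.11777194²·(1 − 0.04094103)·205000/134 = 20.350638.
Sum = 306.76323.

306.8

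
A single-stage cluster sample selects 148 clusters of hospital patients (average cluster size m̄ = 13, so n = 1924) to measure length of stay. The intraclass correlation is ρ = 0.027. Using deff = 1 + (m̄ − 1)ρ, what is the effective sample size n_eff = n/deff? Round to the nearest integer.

deff = 1 + (13 − 1)·0.027 = 1 + 0.324 = 1.324.
n_eff = 1924 / 1.324 = 1453.

1453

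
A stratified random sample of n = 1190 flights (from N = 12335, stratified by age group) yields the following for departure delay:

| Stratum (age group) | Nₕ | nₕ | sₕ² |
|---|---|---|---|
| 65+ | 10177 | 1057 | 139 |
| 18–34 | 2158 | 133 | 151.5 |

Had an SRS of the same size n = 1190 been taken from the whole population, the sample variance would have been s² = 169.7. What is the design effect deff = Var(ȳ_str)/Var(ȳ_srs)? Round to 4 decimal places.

Var(ȳ_str) = Σ Wₕ²(1−fₕ)sₕ²/nₕ with Wₕ = Nₕ/12335:
  65+: (10177/12335)²·(1−1057/10177)·139/1057 = 0.080218792
  18–34: (2158/12335)²·(1−133/2158)·151.5/133 = 0.032715921
  → Var(ȳ_str) = 0.11293471.
Var(ȳ_srs) = (1 − 1190/12335)·169.7/1190 = 0.12884744.
deff = 0.11293471 / 0.12884744 = 0.8765.

0.8765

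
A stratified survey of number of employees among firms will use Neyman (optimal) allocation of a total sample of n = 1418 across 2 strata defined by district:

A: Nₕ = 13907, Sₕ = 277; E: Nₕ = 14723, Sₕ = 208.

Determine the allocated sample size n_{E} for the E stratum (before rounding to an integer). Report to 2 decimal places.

628.01

Neyman allocation: nₕ = n·NₕSₕ / Σⱼ NⱼSⱼ.
Σ NⱼSⱼ = 13907·277 + 14723·208 = 6.914623 × 10^6.
n_{E} = 1418·14723·208 / (6.914623 × 10^6) = 628.01.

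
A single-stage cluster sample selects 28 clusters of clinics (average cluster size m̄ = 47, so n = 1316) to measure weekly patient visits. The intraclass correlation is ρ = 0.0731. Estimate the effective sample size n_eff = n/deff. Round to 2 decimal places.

301.65

deff = 1 + (47 − 1)·0.0731 = 1 + 3.3626 = 4.3626.
n_eff = 1316 / 4.3626 = 301.65.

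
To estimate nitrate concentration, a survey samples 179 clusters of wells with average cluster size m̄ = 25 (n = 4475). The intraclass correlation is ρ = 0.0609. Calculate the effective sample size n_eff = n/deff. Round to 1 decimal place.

deff = 1 + (25 − 1)·0.0609 = 1 + 1.4616 = 2.4616.
n_eff = 4475 / 2.4616 = 1817.9.

1817.9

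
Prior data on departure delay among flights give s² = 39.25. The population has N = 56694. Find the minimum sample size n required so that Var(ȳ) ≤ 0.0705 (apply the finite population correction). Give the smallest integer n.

552

Without fpc, n₀ = s²/D = 39.25/0.0705 = 556.7376.
With fpc, (1 − n/N)·s²/n ≤ D requires n ≥ n₀/(1 + n₀/N) = 556.7376/(1 + 556.7376/56694) = 551.3236.
Rounding up, n = 552.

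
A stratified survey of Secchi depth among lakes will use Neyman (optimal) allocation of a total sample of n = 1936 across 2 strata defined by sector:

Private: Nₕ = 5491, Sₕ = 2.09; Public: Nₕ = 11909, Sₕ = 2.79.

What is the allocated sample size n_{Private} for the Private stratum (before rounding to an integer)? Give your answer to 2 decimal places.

Neyman allocation: nₕ = n·NₕSₕ / Σⱼ NⱼSⱼ.
Σ NⱼSⱼ = 5491·2.09 + 11909·2.79 = 44702.3.
n_{Private} = 1936·5491·2.09 / 44702.3 = 497.02.

497.02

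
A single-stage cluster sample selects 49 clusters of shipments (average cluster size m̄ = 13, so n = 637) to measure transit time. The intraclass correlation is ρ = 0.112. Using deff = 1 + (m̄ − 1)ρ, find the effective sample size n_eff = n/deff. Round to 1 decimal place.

271.8

deff = 1 + (13 − 1)·0.112 = 1 + 1.344 = 2.344.
n_eff = 637 / 2.344 = 271.8.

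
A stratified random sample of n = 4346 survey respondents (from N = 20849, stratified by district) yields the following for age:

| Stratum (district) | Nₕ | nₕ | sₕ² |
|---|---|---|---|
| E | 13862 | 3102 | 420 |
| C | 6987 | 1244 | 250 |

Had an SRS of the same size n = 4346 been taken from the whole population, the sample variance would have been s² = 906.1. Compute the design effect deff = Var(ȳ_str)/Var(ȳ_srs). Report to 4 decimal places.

Var(ȳ_str) = Σ Wₕ²(1−fₕ)sₕ²/nₕ with Wₕ = Nₕ/20849:
  E: (13862/20849)²·(1−3102/13862)·420/3102 = 0.046459572
  C: (6987/20849)²·(1−1244/6987)·250/1244 = 0.018551487
  → Var(ȳ_str) = 0.065011059.
Var(ȳ_srs) = (1 − 4346/20849)·906.1/4346 = 0.16503045.
deff = 0.065011059 / 0.16503045 = 0.3939.

0.3939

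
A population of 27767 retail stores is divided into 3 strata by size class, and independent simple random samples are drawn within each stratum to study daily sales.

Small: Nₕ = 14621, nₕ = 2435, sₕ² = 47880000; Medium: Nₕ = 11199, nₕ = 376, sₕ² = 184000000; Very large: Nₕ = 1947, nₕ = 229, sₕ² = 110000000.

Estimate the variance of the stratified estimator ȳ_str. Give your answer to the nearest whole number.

Var(ȳ_str) = Σₕ Wₕ²(1 − fₕ)sₕ²/nₕ with Wₕ = Nₕ/N, N = 27767.
Small: Wₕ = 0.52656031; term = 0.52656031²·(1 − 0.16654128)·47880000/2435 = 4543.9705.
Medium: Wₕ = 0.40332049; term = 0.40332049²·(1 − 0.03357443)·184000000/376 = 76930.572.
Very large: Wₕ = 0.07011921; term = 0.07011921²·(1 − 0.11761685)·110000000/229 = 2083.9553.
Sum = 83558.498.

83558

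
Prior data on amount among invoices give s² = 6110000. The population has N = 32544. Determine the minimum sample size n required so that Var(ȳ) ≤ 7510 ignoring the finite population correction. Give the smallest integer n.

Without fpc, n₀ = s²/D = 6110000/7510 = 813.5819.
Rounding up, n = 814.

814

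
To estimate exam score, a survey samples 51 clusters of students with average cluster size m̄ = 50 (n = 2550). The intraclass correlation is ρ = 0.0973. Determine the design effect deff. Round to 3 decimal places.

5.768

deff = 1 + (50 − 1)·0.0973 = 1 + 4.7677 = 5.7677.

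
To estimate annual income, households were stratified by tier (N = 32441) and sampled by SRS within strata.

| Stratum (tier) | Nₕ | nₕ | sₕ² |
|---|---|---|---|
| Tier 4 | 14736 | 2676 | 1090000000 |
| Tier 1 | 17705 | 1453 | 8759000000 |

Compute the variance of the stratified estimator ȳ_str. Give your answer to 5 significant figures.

1.7170 × 10^6

Var(ȳ_str) = Σₕ Wₕ²(1 − fₕ)sₕ²/nₕ with Wₕ = Nₕ/N, N = 32441.
Tier 4: Wₕ = 0.45424000; term = 0.45424000²·(1 − 0.18159609)·1090000000/2676 = 68782.64.
Tier 1: Wₕ = 0.54576000; term = 0.54576000²·(1 − 0.08206721)·8759000000/1453 = 1.6481745 × 10^6.
Sum = 1.7169571 × 10^6.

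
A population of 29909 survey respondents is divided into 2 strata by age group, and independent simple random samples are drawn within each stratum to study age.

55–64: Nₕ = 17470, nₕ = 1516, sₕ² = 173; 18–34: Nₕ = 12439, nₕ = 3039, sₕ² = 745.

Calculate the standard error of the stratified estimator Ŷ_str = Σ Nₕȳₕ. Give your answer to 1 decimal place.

7776.3

Var(Ŷ_str) = Σₕ Nₕ²(1 − fₕ)sₕ²/nₕ.
55–64: 17470²·(1 − 1516/17470)·173/1516 = 3.1806025 × 10^7.
18–34: 12439²·(1 − 3039/12439)·745/3039 = 2.8664139 × 10^7.
Sum = 6.0470164 × 10^7.
SE = √(6.0470164 × 10^7) = 7776.3.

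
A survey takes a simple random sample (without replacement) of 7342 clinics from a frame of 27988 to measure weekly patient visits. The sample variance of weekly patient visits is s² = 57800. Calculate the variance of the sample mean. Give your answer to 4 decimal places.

5.8073

Under SRS without replacement, Var(ȳ) = (1 − f)·s²/n with f = n/N = 7342/27988 = 0.26232671.
Var(ȳ) = (1 − 0.26232671)·57800/7342 = 0.73767329·7.8725143 = 5.8073435.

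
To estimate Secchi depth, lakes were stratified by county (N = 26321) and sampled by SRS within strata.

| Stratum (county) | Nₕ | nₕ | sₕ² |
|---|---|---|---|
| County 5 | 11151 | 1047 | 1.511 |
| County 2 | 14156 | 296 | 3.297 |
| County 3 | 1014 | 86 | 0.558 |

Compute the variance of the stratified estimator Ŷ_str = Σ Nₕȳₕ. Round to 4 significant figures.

Var(Ŷ_str) = Σₕ Nₕ²(1 − fₕ)sₕ²/nₕ.
County 5: 11151²·(1 − 1047/11151)·1.511/1047 = 162601.65.
County 2: 14156²·(1 − 296/14156)·3.297/296 = 2.1854004 × 10^6.
County 3: 1014²·(1 − 86/1014)·0.558/86 = 6105.5062.
Sum = 2.3541076 × 10^6.

2.354 × 10^6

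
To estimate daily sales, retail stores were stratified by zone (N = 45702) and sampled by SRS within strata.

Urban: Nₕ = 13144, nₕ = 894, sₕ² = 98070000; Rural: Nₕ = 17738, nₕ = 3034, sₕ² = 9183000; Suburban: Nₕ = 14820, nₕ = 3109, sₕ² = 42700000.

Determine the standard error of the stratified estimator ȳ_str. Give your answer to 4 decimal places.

99.8785

Var(ȳ_str) = Σₕ Wₕ²(1 − fₕ)sₕ²/nₕ with Wₕ = Nₕ/N, N = 45702.
Urban: Wₕ = 0.28760229; term = 0.28760229²·(1 − 0.06801582)·98070000/894 = 8456.524.
Rural: Wₕ = 0.38812306; term = 0.38812306²·(1 − 0.17104521)·9183000/3034 = 377.95382.
Suburban: Wₕ = 0.32427465; term = 0.32427465²·(1 − 0.20978408)·42700000/3109 = 1141.2451.
Sum = 9975.7229.
SE = √(9975.7229) = 99.8785.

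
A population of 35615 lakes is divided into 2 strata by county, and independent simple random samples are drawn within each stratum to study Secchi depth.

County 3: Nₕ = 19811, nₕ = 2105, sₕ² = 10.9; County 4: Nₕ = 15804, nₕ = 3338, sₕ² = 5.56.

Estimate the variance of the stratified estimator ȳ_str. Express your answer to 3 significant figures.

Var(ȳ_str) = Σₕ Wₕ²(1 − fₕ)sₕ²/nₕ with Wₕ = Nₕ/N, N = 35615.
County 3: Wₕ = 0.55625439; term = 0.55625439²·(1 − 0.10625410)·10.9/2105 = 0.0014319747.
County 4: Wₕ = 0.44374561; term = 0.44374561²·(1 − 0.21121235)·5.56/3338 = 2.5871208 × 10^-4.
Sum = 0.0016906868.

0.00169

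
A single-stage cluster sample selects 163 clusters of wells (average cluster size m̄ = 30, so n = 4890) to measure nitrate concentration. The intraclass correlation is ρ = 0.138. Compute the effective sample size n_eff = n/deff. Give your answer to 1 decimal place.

977.6

deff = 1 + (30 − 1)·0.138 = 1 + 4.002 = 5.002.
n_eff = 4890 / 5.002 = 977.6.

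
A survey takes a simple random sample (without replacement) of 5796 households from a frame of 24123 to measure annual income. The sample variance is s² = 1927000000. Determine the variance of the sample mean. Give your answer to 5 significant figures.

252590

Under SRS without replacement, Var(ȳ) = (1 − f)·s²/n with f = n/N = 5796/24123 = 0.24026862.
Var(ȳ) = (1 − 0.24026862)·1927000000/5796 = 0.75973138·332470.67 = 252588.4.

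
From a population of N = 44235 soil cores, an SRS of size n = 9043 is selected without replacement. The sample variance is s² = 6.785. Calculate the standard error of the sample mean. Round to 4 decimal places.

0.0244

Under SRS without replacement, Var(ȳ) = (1 − f)·s²/n with f = n/N = 9043/44235 = 0.20443088.
Var(ȳ) = (1 − 0.20443088)·6.785/9043 = 0.79556912·7.503041 × 10^-4 = 5.9691877 × 10^-4.
SE(ȳ) = √(5.9691877 × 10^-4) = 0.0244.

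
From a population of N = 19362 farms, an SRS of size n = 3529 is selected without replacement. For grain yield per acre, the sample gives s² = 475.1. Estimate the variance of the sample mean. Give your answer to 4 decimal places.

Under SRS without replacement, Var(ȳ) = (1 − f)·s²/n with f = n/N = 3529/19362 = 0.18226423.
Var(ȳ) = (1 − 0.18226423)·475.1/3529 = 0.81773577·0.13462737 = 0.11008962.

0.1101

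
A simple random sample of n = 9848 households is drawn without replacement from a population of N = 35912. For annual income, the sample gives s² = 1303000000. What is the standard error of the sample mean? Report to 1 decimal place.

309.9

Under SRS without replacement, Var(ȳ) = (1 − f)·s²/n with f = n/N = 9848/35912 = 0.27422589.
Var(ȳ) = (1 − 0.27422589)·1303000000/9848 = 0.72577411·132311.13 = 96027.993.
SE(ȳ) = √(96027.993) = 309.9.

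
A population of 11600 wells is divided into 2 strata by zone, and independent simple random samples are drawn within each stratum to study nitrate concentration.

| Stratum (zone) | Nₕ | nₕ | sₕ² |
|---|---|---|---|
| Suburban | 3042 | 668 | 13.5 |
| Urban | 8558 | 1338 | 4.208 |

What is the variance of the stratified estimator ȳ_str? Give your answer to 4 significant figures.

0.002529

Var(ȳ_str) = Σₕ Wₕ²(1 − fₕ)sₕ²/nₕ with Wₕ = Nₕ/N, N = 11600.
Suburban: Wₕ = 0.26224138; term = 0.26224138²·(1 − 0.21959237)·13.5/668 = 0.0010846291.
Urban: Wₕ = 0.73775862; term = 0.73775862²·(1 − 0.15634494)·4.208/1338 = 0.0014441527.
Sum = 0.0025287818.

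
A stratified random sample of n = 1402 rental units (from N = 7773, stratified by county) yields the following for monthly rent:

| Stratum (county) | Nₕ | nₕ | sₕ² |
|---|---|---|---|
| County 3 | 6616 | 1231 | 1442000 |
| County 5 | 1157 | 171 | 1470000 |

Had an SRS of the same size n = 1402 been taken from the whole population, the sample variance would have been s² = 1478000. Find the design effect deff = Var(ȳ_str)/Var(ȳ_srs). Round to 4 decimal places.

0.9873

Var(ȳ_str) = Σ Wₕ²(1−fₕ)sₕ²/nₕ with Wₕ = Nₕ/7773:
  County 3: (6616/7773)²·(1−1231/6616)·1442000/1231 = 690.73439
  County 5: (1157/7773)²·(1−171/1157)·1470000/171 = 162.31332
  → Var(ȳ_str) = 853.04771.
Var(ȳ_srs) = (1 − 1402/7773)·1478000/1402 = 864.0629.
deff = 853.04771 / 864.0629 = 0.9873.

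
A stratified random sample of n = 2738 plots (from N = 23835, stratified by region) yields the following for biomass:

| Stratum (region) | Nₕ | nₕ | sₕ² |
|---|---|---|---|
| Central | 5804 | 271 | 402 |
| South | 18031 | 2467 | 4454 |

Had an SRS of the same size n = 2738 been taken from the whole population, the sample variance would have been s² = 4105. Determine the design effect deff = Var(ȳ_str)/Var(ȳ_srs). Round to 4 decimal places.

0.7352

Var(ȳ_str) = Σ Wₕ²(1−fₕ)sₕ²/nₕ with Wₕ = Nₕ/23835:
  Central: (5804/23835)²·(1−271/5804)·402/271 = 0.083852212
  South: (18031/23835)²·(1−2467/18031)·4454/2467 = 0.89184994
  → Var(ȳ_str) = 0.97570215.
Var(ȳ_srs) = (1 − 2738/23835)·4105/2738 = 1.3270438.
deff = 0.97570215 / 1.3270438 = 0.7352.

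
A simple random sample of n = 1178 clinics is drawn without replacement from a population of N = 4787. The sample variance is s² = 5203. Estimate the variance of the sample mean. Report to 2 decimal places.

3.33

Under SRS without replacement, Var(ȳ) = (1 − f)·s²/n with f = n/N = 1178/4787 = 0.24608314.
Var(ȳ) = (1 − 0.24608314)·5203/1178 = 0.75391686·4.4168081 = 3.3299061.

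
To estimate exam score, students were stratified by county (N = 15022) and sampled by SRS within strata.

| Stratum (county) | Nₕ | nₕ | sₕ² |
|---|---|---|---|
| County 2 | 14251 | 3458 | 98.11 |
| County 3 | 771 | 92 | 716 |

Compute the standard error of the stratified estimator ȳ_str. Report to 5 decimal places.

Var(ȳ_str) = Σₕ Wₕ²(1 − fₕ)sₕ²/nₕ with Wₕ = Nₕ/N, N = 15022.
County 2: Wₕ = 0.94867528; term = 0.94867528²·(1 − 0.24264964)·98.11/3458 = 0.019338389.
County 3: Wₕ = 0.05132472; term = 0.05132472²·(1 − 0.11932555)·716/92 = 0.018054848.
Sum = 0.037393237.
SE = √(0.037393237) = 0.19337.

0.19337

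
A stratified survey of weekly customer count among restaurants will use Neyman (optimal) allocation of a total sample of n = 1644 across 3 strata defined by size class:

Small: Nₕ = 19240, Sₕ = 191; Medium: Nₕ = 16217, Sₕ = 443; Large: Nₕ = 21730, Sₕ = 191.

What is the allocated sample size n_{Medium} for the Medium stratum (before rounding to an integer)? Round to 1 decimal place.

Neyman allocation: nₕ = n·NₕSₕ / Σⱼ NⱼSⱼ.
Σ NⱼSⱼ = 19240·191 + 16217·443 + 21730·191 = 1.5009401 × 10^7.
n_{Medium} = 1644·16217·443 / (1.5009401 × 10^7) = 786.9.

786.9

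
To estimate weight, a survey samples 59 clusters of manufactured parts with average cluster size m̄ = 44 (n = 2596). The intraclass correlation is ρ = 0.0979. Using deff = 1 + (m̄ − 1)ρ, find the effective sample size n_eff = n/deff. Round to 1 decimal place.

498.3

deff = 1 + (44 − 1)·0.0979 = 1 + 4.2097 = 5.2097.
n_eff = 2596 / 5.2097 = 498.3.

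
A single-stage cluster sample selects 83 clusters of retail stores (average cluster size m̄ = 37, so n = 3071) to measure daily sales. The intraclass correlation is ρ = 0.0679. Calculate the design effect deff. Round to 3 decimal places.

3.444

deff = 1 + (37 − 1)·0.0679 = 1 + 2.4444 = 3.4444.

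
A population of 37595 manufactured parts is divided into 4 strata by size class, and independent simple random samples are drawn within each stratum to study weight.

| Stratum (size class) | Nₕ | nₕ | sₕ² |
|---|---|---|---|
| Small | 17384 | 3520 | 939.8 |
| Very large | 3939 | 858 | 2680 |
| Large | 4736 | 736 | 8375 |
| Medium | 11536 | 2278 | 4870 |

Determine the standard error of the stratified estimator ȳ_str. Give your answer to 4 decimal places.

0.6216

Var(ȳ_str) = Σₕ Wₕ²(1 − fₕ)sₕ²/nₕ with Wₕ = Nₕ/N, N = 37595.
Small: Wₕ = 0.46240192; term = 0.46240192²·(1 − 0.20248504)·939.8/3520 = 0.045527192.
Very large: Wₕ = 0.10477457; term = 0.10477457²·(1 − 0.21782178)·2680/858 = 0.026820385.
Large: Wₕ = 0.12597420; term = 0.12597420²·(1 − 0.15540541)·8375/736 = 0.15251709.
Medium: Wₕ = 0.30684932; term = 0.30684932²·(1 − 0.19746879)·4870/2278 = 0.16154276.
Sum = 0.38640743.
SE = √(0.38640743) = 0.6216.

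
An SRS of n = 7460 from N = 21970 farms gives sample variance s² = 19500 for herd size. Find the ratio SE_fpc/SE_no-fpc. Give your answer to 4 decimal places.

f = n/N = 7460/21970 = 0.33955394.
SE_no-fpc = √(s²/n) = 1.6167687; SE_fpc = √((1−f)s²/n) = 1.3139129.
Ratio = √(1−f) = 0.81267833.

0.8127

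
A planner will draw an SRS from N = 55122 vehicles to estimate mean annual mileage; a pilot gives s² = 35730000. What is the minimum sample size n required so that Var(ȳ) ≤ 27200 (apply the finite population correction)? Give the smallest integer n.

1284

Without fpc, n₀ = s²/D = 35730000/27200 = 1313.6029.
With fpc, (1 − n/N)·s²/n ≤ D requires n ≥ n₀/(1 + n₀/N) = 1313.6029/(1 + 1313.6029/55122) = 1283.0273.
Rounding up, n = 1284.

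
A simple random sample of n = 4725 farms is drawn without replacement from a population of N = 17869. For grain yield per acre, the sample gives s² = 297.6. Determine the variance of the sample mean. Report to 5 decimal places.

Under SRS without replacement, Var(ȳ) = (1 − f)·s²/n with f = n/N = 4725/17869 = 0.26442442.
Var(ȳ) = (1 − 0.26442442)·297.6/4725 = 0.73557558·0.062984127 = 0.046329586.

0.04633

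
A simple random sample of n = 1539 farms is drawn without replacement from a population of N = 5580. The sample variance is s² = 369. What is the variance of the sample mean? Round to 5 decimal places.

Under SRS without replacement, Var(ȳ) = (1 − f)·s²/n with f = n/N = 1539/5580 = 0.27580645.
Var(ȳ) = (1 − 0.27580645)·369/1539 = 0.72419355·0.23976608 = 0.17363705.

0.17364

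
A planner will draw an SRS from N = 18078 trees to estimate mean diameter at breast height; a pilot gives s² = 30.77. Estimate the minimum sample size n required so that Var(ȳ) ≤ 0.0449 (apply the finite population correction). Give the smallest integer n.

Without fpc, n₀ = s²/D = 30.77/0.0449 = 685.3007.
With fpc, (1 − n/N)·s²/n ≤ D requires n ≥ n₀/(1 + n₀/N) = 685.3007/(1 + 685.3007/18078) = 660.2711.
Rounding up, n = 661.

661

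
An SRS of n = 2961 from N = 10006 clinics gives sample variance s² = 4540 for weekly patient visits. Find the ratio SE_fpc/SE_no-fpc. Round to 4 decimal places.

0.8391

f = n/N = 2961/10006 = 0.29592245.
SE_no-fpc = √(s²/n) = 1.2382511; SE_fpc = √((1−f)s²/n) = 1.0390082.
Ratio = √(1−f) = 0.83909329.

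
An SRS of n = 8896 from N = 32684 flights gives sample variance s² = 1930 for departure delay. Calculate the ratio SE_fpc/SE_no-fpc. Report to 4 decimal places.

f = n/N = 8896/32684 = 0.27218211.
SE_no-fpc = √(s²/n) = 0.46578046; SE_fpc = √((1−f)s²/n) = 0.39736776.
Ratio = √(1−f) = 0.85312244.

0.8531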